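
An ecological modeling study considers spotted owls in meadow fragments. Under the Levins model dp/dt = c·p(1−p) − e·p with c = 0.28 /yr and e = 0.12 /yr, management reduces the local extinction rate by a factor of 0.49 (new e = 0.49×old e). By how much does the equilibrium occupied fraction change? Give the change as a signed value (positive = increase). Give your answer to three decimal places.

Before: p* = 1 − 0.12/0.28 = 0.5714.
After the change, c = 0.28, e = 0.0588, so p* = 1 − 0.0588/0.28 = 0.7900.
Δp* = 0.7900 − 0.5714 = +0.2186.

0.219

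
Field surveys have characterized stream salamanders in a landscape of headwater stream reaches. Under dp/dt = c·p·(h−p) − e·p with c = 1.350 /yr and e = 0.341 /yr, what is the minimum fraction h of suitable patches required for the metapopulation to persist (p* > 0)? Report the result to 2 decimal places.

p* = h − e/c is positive only when h > e/c.
h_min = e/c = 0.341/1.350 = 0.2526.

0.25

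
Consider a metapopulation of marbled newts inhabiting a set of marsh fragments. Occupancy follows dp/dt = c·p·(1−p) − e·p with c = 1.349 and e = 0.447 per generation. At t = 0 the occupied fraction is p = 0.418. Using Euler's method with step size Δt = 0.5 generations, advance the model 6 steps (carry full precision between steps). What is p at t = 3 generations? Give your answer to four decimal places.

Update rule: p ← p + [c·p·(1−p) − e·p]·Δt with Δt = 0.5.
step 1: Δp = +0.07067, p = 0.48867
step 2: Δp = +0.05932, p = 0.54799
step 3: Δp = +0.04460, p = 0.59258
step 4: Δp = +0.03040, p = 0.62299
step 5: Δp = +0.01919, p = 0.64217
step 6: Δp = +0.01147, p = 0.65364

0.6536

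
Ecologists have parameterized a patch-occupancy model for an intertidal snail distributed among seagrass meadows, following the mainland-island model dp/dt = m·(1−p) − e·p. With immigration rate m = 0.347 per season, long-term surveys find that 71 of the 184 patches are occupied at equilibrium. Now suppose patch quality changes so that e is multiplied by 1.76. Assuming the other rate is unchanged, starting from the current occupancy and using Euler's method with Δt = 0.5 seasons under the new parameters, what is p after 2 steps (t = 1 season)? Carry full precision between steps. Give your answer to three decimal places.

Observed p* = 71/184 = 0.38587.
Balance m(1−p*) = e·p* gives e = m(1−p*)/p* = 0.347×0.61413/0.38587 = 0.55227.
Starting from p₀ = 0.38587; update p ← p + (dp/dt)·Δt with the new parameters.
t = 0.5: p = 0.38587 + (-0.08098) = 0.30489
t = 1: p = 0.30489 + (-0.02757) = 0.27732

0.277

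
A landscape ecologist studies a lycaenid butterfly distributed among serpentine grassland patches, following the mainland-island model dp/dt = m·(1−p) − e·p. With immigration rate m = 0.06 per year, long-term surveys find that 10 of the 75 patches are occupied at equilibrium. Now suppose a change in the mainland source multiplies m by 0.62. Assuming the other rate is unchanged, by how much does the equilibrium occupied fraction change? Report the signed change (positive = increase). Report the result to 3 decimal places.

Observed p* = 10/75 = 0.13333.
Balance m(1−p*) = e·p* gives e = m(1−p*)/p* = 0.06×0.86667/0.13333 = 0.39001.
New p* = m/(m+e) = 0.03720/(0.03720+0.39001) = 0.08708.
Δp* = 0.08708 − 0.13333 = -0.04625.

-0.046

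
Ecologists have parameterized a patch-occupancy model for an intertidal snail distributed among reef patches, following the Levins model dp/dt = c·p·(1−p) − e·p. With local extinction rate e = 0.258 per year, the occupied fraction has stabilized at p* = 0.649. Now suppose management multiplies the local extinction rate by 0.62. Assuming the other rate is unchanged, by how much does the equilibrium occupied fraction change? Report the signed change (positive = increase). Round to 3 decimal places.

Balance c(1−p*) = e gives c = e/(1 − 0.64900) = 0.258/0.35100 = 0.73504.
New p* = 1 − e/c = 1 − 0.15996/0.73504 = 0.78238.
Δp* = 0.78238 − 0.64900 = +0.13338.

0.133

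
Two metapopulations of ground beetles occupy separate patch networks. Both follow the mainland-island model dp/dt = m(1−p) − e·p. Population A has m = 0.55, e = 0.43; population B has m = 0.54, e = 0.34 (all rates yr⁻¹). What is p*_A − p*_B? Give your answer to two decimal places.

-0.05

A: p*_A = m/(m+e) = 0.55/0.9800 = 0.5612.
B: p*_B = 0.54/0.8800 = 0.6136.
p*_A − p*_B = 0.5612 − 0.6136 = -0.0524.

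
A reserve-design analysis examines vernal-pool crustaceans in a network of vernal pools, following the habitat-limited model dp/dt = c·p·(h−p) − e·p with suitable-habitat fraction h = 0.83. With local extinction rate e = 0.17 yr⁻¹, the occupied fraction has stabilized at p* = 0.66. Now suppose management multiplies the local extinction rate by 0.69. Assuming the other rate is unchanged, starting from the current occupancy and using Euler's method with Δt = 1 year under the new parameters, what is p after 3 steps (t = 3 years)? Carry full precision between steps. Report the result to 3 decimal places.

0.711

Balance c(h−p*) = e gives c = e/(0.83 − 0.66000) = 0.17/0.17000 = 1.00000.
Starting from p₀ = 0.66000; update p ← p + (dp/dt)·Δt with the new parameters.
t = 1: p = 0.66000 + (+0.03478) = 0.69478
t = 2: p = 0.69478 + (+0.01245) = 0.70723
t = 3: p = 0.70723 + (+0.00387) = 0.71110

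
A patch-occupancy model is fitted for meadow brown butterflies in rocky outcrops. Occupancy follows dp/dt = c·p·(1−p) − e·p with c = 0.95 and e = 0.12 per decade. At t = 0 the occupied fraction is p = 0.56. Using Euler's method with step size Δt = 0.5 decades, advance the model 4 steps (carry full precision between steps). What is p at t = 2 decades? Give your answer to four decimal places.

0.8066

Update rule: p ← p + [c·p·(1−p) − e·p]·Δt with Δt = 0.5.
  1  |  dp/dt·Δt = +0.083440  |  p_1 = 0.643440
  2  |  dp/dt·Δt = +0.070370  |  p_2 = 0.713810
  3  |  dp/dt·Δt = +0.054207  |  p_3 = 0.768017
  4  |  dp/dt·Δt = +0.038548  |  p_4 = 0.806565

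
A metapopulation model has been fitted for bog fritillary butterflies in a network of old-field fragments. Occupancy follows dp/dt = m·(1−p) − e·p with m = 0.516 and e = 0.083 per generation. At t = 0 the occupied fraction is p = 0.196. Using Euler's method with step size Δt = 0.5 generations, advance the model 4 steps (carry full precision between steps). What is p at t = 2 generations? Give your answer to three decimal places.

0.701

Update rule: p ← p + [m·(1−p) − e·p]·Δt with Δt = 0.5.
p: 0.19600 → 0.39530  (Δp = +0.19930)
p: 0.39530 → 0.53491  (Δp = +0.13961)
p: 0.53491 → 0.63270  (Δp = +0.09780)
p: 0.63270 → 0.70121  (Δp = +0.06851)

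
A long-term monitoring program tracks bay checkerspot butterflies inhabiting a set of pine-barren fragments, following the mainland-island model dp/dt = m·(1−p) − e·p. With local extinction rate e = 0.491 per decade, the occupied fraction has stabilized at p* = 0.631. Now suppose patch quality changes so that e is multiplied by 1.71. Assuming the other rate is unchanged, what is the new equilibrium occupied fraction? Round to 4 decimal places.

0.5000

Balance m(1−p*) = e·p* gives m = e·p*/(1−p*) = 0.491×0.63100/0.36900 = 0.83962.
New p* = m/(m+e) = 0.83962/(0.83962+0.83961) = 0.50000.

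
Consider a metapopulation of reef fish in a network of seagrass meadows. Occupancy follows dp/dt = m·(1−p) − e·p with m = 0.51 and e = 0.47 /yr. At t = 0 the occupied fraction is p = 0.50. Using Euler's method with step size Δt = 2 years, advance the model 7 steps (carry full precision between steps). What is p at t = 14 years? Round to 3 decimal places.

Update rule: p ← p + [m·(1−p) − e·p]·Δt with Δt = 2.
  1  |  dp/dt·Δt = +0.040000  |  p_1 = 0.540000
  2  |  dp/dt·Δt = -0.038400  |  p_2 = 0.501600
  3  |  dp/dt·Δt = +0.036864  |  p_3 = 0.538464
  4  |  dp/dt·Δt = -0.035389  |  p_4 = 0.503075
  5  |  dp/dt·Δt = +0.033974  |  p_5 = 0.537048
  6  |  dp/dt·Δt = -0.032615  |  p_6 = 0.504434
  7  |  dp/dt·Δt = +0.031310  |  p_7 = 0.535744

0.536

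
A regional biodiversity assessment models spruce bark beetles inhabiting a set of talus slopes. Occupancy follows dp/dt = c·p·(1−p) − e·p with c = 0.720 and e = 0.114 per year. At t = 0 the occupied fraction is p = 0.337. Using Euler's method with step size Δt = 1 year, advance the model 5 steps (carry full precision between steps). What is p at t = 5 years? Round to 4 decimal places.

0.8086

Update rule: p ← p + [c·p·(1−p) − e·p]·Δt with Δt = 1.
p: 0.33700 → 0.45945  (Δp = +0.12245)
p: 0.45945 → 0.58589  (Δp = +0.12644)
p: 0.58589 → 0.69379  (Δp = +0.10790)
p: 0.69379 → 0.76766  (Δp = +0.07387)
p: 0.76766 → 0.80856  (Δp = +0.04091)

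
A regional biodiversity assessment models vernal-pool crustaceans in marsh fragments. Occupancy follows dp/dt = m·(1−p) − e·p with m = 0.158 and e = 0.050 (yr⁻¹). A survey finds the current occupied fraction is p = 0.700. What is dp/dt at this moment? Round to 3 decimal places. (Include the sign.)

0.012

Colonization term: m·(1−p) = 0.158×0.3000 = 0.04740.
Extinction term: e·p = 0.03500.
dp/dt = 0.04740 − 0.03500 = 0.01240.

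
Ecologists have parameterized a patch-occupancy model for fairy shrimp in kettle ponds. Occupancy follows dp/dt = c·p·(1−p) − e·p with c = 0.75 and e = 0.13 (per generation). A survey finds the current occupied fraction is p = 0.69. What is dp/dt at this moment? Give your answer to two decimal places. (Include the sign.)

0.07

Colonization term: c·p·(1−p) = 0.75×0.69×0.3100 = 0.16043.
Extinction term: e·p = 0.08970.
dp/dt = 0.16043 − 0.08970 = 0.07073.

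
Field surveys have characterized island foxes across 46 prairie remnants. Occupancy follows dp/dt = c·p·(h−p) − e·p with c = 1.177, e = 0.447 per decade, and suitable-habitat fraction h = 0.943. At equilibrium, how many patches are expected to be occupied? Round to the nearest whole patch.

p* = h − e/c = 0.943 − 0.3798 = 0.5632.
Expected occupied patches = N × p* = 46 × 0.5632 = 25.91 ≈ 26.

26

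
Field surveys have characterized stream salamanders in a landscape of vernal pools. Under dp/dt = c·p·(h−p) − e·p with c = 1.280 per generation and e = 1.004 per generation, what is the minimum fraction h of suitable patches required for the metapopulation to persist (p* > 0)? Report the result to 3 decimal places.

p* = h − e/c is positive only when h > e/c.
h_min = e/c = 1.004/1.280 = 0.7844.

0.784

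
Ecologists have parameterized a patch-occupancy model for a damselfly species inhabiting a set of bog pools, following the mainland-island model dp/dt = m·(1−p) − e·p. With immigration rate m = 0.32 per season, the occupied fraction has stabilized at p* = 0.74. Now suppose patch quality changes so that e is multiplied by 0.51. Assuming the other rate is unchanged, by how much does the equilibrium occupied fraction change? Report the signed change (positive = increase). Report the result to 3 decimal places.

Balance m(1−p*) = e·p* gives e = m(1−p*)/p* = 0.32×0.26000/0.74000 = 0.11243.
New p* = m/(m+e) = 0.32000/(0.32000+0.05734) = 0.84804.
Δp* = 0.84804 − 0.74000 = +0.10804.

0.108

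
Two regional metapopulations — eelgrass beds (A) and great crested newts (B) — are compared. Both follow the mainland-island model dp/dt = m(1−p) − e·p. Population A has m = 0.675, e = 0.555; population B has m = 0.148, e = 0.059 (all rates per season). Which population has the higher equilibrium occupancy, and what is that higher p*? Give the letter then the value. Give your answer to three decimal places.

A: p*_A = m/(m+e) = 0.675/1.2300 = 0.5488.
B: p*_B = 0.148/0.2070 = 0.7150.
B is higher at 0.7150.

B, 0.715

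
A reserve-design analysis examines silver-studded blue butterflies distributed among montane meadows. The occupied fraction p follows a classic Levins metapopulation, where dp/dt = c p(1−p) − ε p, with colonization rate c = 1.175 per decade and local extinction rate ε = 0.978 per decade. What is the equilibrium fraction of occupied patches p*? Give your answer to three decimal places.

Setting dp/dt = 0 and dividing through by p* gives c·(1−p*) = ε.
So p* = 1 − ε/c = 1 − 0.978/1.175 = 1 − 0.8323 = 0.1677.

0.168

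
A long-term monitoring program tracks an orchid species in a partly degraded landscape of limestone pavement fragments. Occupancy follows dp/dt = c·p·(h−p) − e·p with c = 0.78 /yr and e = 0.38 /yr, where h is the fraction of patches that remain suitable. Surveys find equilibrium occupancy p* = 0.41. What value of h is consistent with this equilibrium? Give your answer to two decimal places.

0.90

At equilibrium c(h−p*) = e, so h = p* + e/c.
h = 0.41 + 0.38/0.78 = 0.41 + 0.4872 = 0.8972.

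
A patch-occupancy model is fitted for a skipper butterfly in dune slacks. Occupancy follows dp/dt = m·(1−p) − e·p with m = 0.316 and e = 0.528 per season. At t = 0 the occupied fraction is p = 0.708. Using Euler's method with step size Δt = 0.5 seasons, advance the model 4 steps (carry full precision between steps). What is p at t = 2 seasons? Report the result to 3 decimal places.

0.412

Update rule: p ← p + [m·(1−p) − e·p]·Δt with Δt = 0.5.
p: 0.70800 → 0.56722  (Δp = -0.14078)
p: 0.56722 → 0.48586  (Δp = -0.08137)
p: 0.48586 → 0.43882  (Δp = -0.04703)
p: 0.43882 → 0.41164  (Δp = -0.02718)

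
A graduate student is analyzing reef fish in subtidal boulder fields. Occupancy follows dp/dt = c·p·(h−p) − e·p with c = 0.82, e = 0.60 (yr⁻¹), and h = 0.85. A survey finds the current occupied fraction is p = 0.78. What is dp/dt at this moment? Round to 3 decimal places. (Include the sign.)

Colonization term: c·p·(h−p) = 0.82×0.78×0.0700 = 0.04477.
Extinction term: e·p = 0.46800.
dp/dt = 0.04477 − 0.46800 = -0.42323.

-0.423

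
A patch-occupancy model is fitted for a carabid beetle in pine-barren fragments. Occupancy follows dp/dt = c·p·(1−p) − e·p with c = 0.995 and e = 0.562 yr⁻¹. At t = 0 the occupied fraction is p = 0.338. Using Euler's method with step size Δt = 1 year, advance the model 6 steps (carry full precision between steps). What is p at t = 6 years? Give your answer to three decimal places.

0.430

Update rule: p ← p + [c·p·(1−p) − e·p]·Δt with Δt = 1.
  1  |  dp/dt·Δt = +0.032681  |  p_1 = 0.370681
  2  |  dp/dt·Δt = +0.023787  |  p_2 = 0.394469
  3  |  dp/dt·Δt = +0.015977  |  p_3 = 0.410446
  4  |  dp/dt·Δt = +0.010099  |  p_4 = 0.420546
  5  |  dp/dt·Δt = +0.006122  |  p_5 = 0.426668
  6  |  dp/dt·Δt = +0.003612  |  p_6 = 0.430280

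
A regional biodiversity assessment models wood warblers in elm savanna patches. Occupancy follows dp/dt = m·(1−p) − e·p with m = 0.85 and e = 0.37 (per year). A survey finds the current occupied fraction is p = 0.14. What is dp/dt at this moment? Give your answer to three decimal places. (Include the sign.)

Colonization term: m·(1−p) = 0.85×0.8600 = 0.73100.
Extinction term: e·p = 0.05180.
dp/dt = 0.73100 − 0.05180 = 0.67920.

0.679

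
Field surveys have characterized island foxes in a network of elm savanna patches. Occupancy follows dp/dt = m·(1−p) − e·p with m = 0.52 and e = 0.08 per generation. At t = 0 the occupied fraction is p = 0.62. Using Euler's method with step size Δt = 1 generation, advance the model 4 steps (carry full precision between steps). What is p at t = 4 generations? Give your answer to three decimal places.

Update rule: p ← p + [m·(1−p) − e·p]·Δt with Δt = 1.
t = 1: p = 0.62000 + (+0.14800) = 0.76800
t = 2: p = 0.76800 + (+0.05920) = 0.82720
t = 3: p = 0.82720 + (+0.02368) = 0.85088
t = 4: p = 0.85088 + (+0.00947) = 0.86035

0.860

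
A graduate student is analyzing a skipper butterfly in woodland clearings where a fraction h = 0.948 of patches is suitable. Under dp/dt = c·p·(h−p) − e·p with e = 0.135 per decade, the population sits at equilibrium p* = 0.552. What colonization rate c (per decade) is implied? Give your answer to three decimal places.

At equilibrium c(h−p*) = e, so c = e/(h−p*).
c = 0.135/(0.948 − 0.552) = 0.135/0.3960 = 0.3409.

0.341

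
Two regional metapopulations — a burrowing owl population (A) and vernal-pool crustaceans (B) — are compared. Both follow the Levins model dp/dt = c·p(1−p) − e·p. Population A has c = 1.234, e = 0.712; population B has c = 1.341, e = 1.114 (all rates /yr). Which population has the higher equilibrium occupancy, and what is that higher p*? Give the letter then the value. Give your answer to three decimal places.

A, 0.423

A: p*_A = 1 − 0.712/1.234 = 0.4230.
B: p*_B = 1 − 1.114/1.341 = 0.1693.
A is higher at 0.4230.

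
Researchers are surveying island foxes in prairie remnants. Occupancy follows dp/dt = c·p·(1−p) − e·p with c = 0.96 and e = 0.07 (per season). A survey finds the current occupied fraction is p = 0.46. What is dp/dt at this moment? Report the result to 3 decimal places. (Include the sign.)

0.206

Colonization term: c·p·(1−p) = 0.96×0.46×0.5400 = 0.23846.
Extinction term: e·p = 0.03220.
dp/dt = 0.23846 − 0.03220 = 0.20626.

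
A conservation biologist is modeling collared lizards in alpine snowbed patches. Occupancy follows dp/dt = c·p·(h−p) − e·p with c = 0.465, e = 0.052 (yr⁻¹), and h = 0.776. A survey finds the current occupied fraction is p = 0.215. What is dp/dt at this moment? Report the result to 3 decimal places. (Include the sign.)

Colonization term: c·p·(h−p) = 0.465×0.215×0.5610 = 0.05609.
Extinction term: e·p = 0.01118.
dp/dt = 0.05609 − 0.01118 = 0.04491.

0.045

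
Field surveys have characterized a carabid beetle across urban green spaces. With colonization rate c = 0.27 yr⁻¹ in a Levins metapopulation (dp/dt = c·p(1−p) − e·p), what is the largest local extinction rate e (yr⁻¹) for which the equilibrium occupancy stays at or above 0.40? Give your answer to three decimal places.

1 − e/c ≥ 0.40 ⇒ e ≤ c(1 − 0.40) = 0.27 × 0.6000.
e_max = 0.1620.

0.162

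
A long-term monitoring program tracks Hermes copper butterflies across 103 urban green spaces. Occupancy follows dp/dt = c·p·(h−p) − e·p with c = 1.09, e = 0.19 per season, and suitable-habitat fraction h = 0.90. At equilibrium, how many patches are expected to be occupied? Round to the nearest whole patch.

75

p* = h − e/c = 0.90 − 0.1743 = 0.7257.
Expected occupied patches = N × p* = 103 × 0.7257 = 74.75 ≈ 75.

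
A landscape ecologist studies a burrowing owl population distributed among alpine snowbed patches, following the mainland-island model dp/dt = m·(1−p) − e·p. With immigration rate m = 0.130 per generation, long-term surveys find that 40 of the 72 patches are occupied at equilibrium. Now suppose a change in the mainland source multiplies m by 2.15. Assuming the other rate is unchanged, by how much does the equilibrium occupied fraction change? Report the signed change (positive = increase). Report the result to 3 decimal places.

0.173

Observed p* = 40/72 = 0.55556.
Balance m(1−p*) = e·p* gives e = m(1−p*)/p* = 0.130×0.44444/0.55556 = 0.10400.
New p* = m/(m+e) = 0.27950/(0.27950+0.10400) = 0.72881.
Δp* = 0.72881 − 0.55556 = +0.17325.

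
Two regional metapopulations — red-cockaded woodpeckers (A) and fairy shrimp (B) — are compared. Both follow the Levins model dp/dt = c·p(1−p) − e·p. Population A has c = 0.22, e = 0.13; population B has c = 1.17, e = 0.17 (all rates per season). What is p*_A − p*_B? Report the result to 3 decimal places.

-0.446

A: p*_A = 1 − 0.13/0.22 = 0.4091.
B: p*_B = 1 − 0.17/1.17 = 0.8547.
p*_A − p*_B = 0.4091 − 0.8547 = -0.4456.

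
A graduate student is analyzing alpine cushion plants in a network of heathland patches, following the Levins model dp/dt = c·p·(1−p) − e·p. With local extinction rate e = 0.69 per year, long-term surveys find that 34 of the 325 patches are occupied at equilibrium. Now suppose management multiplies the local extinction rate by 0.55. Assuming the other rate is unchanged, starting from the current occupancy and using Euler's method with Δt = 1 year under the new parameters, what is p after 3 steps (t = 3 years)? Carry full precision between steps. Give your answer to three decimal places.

0.221

Observed p* = 34/325 = 0.10462.
Balance c(1−p*) = e gives c = e/(1 − 0.10462) = 0.69/0.89538 = 0.77062.
Starting from p₀ = 0.10462; update p ← p + (dp/dt)·Δt with the new parameters.
p: 0.10462 → 0.13710  (Δp = +0.03248)
p: 0.13710 → 0.17624  (Δp = +0.03914)
p: 0.17624 → 0.22123  (Δp = +0.04499)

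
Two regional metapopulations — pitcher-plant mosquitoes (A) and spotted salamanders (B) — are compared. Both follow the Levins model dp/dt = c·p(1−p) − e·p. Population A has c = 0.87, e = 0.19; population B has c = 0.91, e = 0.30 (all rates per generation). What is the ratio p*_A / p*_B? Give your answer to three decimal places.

A: p*_A = 1 − 0.19/0.87 = 0.7816.
B: p*_B = 1 − 0.30/0.91 = 0.6703.
p*_A / p*_B = 0.7816/0.6703 = 1.1660.

1.166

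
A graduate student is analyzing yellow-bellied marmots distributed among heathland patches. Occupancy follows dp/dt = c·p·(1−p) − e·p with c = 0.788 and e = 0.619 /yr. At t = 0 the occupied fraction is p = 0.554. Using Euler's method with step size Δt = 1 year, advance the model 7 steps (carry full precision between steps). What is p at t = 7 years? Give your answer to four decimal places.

0.2493

Update rule: p ← p + [c·p·(1−p) − e·p]·Δt with Δt = 1.
t = 1: p = 0.55400 + (-0.14822) = 0.40578
t = 2: p = 0.40578 + (-0.06117) = 0.34460
t = 3: p = 0.34460 + (-0.03534) = 0.30927
t = 4: p = 0.30927 + (-0.02310) = 0.28616
t = 5: p = 0.28616 + (-0.01617) = 0.27000
t = 6: p = 0.27000 + (-0.01181) = 0.25818
t = 7: p = 0.25818 + (-0.00889) = 0.24929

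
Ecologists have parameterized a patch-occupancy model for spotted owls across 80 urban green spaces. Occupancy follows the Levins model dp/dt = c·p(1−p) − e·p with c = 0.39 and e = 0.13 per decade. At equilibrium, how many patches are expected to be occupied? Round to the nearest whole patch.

p* = 1 − e/c = 1 − 0.13/0.39 = 0.6667.
Expected occupied patches = N × p* = 80 × 0.6667 = 53.33 ≈ 53.

53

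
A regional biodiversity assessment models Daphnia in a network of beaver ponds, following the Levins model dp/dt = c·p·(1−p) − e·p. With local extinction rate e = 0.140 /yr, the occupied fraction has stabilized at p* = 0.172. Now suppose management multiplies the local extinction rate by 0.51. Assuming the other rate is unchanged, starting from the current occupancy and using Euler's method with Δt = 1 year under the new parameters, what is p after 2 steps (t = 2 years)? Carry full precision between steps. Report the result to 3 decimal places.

0.196

Balance c(1−p*) = e gives c = e/(1 − 0.17200) = 0.140/0.82800 = 0.16908.
Starting from p₀ = 0.17200; update p ← p + (dp/dt)·Δt with the new parameters.
  1  |  dp/dt·Δt = +0.011799  |  p_1 = 0.183799
  2  |  dp/dt·Δt = +0.012242  |  p_2 = 0.196041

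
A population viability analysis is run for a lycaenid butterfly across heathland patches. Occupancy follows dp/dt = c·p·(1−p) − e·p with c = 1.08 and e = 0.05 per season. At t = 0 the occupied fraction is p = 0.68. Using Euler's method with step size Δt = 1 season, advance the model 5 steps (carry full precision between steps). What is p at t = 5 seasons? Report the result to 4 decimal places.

0.9537

Update rule: p ← p + [c·p·(1−p) − e·p]·Δt with Δt = 1.
p: 0.68000 → 0.88101  (Δp = +0.20101)
p: 0.88101 → 0.95018  (Δp = +0.06917)
p: 0.95018 → 0.95380  (Δp = +0.00362)
p: 0.95380 → 0.95370  (Δp = -0.00010)
p: 0.95370 → 0.95370  (Δp = +0.00000)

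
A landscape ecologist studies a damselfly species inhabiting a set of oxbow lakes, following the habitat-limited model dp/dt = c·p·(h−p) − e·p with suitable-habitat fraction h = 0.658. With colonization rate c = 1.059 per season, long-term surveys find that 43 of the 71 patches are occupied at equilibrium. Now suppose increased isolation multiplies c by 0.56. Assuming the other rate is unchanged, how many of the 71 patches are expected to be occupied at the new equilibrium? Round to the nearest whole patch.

40

Observed p* = 43/71 = 0.60563.
Balance c(h−p*) = e gives e = 1.059×(0.658 − 0.60563) = 0.05546.
New p* = 0.658 − e/c = 0.658 − 0.05546/0.59304 = 0.56448.
Expected occupied = 71 × 0.56448 = 40.08 ≈ 40.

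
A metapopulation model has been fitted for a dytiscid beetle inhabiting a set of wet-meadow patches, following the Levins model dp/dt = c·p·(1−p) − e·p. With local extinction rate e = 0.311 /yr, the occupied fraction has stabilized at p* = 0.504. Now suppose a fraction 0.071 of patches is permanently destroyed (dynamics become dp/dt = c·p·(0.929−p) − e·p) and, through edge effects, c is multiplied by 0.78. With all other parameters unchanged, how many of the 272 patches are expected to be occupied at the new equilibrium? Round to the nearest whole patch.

80

Balance c(1−p*) = e gives c = e/(1 − 0.50400) = 0.311/0.49600 = 0.62702.
New p* = 0.929 − e/c = 0.929 − 0.31100/0.48908 = 0.29311.
Expected occupied = 272 × 0.29311 = 79.73 ≈ 80.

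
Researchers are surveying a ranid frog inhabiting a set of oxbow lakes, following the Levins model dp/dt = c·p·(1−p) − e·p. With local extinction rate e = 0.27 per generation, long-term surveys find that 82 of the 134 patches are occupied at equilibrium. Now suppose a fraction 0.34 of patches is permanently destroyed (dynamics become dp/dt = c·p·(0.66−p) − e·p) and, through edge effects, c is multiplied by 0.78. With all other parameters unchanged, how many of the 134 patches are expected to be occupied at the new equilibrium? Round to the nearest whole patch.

Observed p* = 82/134 = 0.61194.
Balance c(1−p*) = e gives c = e/(1 − 0.61194) = 0.27/0.38806 = 0.69577.
New p* = 0.66 − e/c = 0.66 − 0.27000/0.54270 = 0.16249.
Expected occupied = 134 × 0.16249 = 21.77 ≈ 22.

22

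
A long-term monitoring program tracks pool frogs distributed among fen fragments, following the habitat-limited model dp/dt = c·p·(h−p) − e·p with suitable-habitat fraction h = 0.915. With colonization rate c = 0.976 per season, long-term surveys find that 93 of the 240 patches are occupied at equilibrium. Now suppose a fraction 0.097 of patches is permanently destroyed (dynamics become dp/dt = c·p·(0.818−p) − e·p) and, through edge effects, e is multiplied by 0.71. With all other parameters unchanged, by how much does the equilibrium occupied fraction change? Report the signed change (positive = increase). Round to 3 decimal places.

Observed p* = 93/240 = 0.38750.
Balance c(h−p*) = e gives e = 0.976×(0.915 − 0.38750) = 0.51484.
New p* = 0.818 − e/c = 0.818 − 0.36554/0.97600 = 0.44347.
Δp* = 0.44347 − 0.38750 = +0.05597.

0.056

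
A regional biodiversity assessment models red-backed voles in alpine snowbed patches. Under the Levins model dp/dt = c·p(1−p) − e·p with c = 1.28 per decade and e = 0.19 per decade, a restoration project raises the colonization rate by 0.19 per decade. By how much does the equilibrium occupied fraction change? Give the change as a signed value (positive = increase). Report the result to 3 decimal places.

0.019

Before: p* = 1 − 0.19/1.28 = 0.8516.
After the change, c = 1.47, e = 0.19, so p* = 1 − 0.19/1.47 = 0.8707.
Δp* = 0.8707 − 0.8516 = +0.0192.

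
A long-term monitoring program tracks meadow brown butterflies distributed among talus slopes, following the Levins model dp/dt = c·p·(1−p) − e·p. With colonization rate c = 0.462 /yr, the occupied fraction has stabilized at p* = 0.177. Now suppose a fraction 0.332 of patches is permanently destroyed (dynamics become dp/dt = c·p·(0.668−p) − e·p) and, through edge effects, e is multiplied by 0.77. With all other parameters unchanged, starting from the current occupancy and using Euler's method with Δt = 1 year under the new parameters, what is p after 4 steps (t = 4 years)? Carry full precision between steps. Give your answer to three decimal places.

Balance c(1−p*) = e gives e = 0.462×(1 − 0.17700) = 0.38023.
Starting from p₀ = 0.17700; update p ← p + (dp/dt)·Δt with the new parameters.
t = 1: p = 0.17700 + (-0.01167) = 0.16533
t = 2: p = 0.16533 + (-0.01001) = 0.15532
t = 3: p = 0.15532 + (-0.00868) = 0.14664
t = 4: p = 0.14664 + (-0.00761) = 0.13902

0.139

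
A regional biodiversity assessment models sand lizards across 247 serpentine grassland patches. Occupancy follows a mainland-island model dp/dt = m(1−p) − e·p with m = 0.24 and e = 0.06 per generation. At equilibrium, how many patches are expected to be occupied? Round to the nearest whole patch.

p* = m/(m+e) = 0.24/0.3000 = 0.8000.
Expected occupied patches = N × p* = 247 × 0.8000 = 197.60 ≈ 198.

198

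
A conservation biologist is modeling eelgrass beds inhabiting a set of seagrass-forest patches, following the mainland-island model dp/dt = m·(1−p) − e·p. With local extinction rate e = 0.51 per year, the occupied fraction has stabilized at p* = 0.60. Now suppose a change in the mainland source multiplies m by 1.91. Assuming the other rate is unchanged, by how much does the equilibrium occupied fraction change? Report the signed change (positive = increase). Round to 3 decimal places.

0.141

Balance m(1−p*) = e·p* gives m = e·p*/(1−p*) = 0.51×0.60000/0.40000 = 0.76500.
New p* = m/(m+e) = 1.46115/(1.46115+0.51000) = 0.74127.
Δp* = 0.74127 − 0.60000 = +0.14127.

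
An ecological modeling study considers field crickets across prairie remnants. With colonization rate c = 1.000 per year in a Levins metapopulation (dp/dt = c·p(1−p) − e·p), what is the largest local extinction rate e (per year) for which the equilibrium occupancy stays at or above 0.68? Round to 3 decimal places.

0.320

1 − e/c ≥ 0.68 ⇒ e ≤ c(1 − 0.68) = 1.000 × 0.3200.
e_max = 0.3200.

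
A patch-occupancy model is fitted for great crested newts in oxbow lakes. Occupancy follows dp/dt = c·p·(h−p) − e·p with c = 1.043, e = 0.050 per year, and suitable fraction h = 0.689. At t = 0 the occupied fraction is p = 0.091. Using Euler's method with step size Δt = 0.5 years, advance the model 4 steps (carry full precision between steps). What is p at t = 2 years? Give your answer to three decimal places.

Update rule: p ← p + [c·p·(h−p) − e·p]·Δt with Δt = 0.5.
step 1: Δp = +0.02610, p = 0.11710
step 2: Δp = +0.03200, p = 0.14910
step 3: Δp = +0.03825, p = 0.18736
step 4: Δp = +0.04433, p = 0.23168

0.232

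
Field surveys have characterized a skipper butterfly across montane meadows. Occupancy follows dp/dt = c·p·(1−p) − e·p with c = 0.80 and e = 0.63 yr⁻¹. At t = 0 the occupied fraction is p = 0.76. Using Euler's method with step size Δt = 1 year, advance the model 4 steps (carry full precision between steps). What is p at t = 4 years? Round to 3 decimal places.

0.288

Update rule: p ← p + [c·p·(1−p) − e·p]·Δt with Δt = 1.
p: 0.76000 → 0.42712  (Δp = -0.33288)
p: 0.42712 → 0.35379  (Δp = -0.07333)
p: 0.35379 → 0.31380  (Δp = -0.03999)
p: 0.31380 → 0.28837  (Δp = -0.02543)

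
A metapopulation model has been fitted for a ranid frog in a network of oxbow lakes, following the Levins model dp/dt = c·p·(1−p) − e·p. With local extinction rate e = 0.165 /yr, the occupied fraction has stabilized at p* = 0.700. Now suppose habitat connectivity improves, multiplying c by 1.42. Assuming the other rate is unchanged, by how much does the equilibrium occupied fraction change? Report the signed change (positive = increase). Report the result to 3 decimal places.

0.089

Balance c(1−p*) = e gives c = e/(1 − 0.70000) = 0.165/0.30000 = 0.55000.
New p* = 1 − e/c = 1 − 0.16500/0.78100 = 0.78873.
Δp* = 0.78873 − 0.70000 = +0.08873.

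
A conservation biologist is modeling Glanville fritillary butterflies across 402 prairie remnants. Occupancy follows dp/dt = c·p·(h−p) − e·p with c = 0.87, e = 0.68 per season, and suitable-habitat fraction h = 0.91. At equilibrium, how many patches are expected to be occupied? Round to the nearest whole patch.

p* = h − e/c = 0.91 − 0.7816 = 0.1284.
Expected occupied patches = N × p* = 402 × 0.1284 = 51.61 ≈ 52.

52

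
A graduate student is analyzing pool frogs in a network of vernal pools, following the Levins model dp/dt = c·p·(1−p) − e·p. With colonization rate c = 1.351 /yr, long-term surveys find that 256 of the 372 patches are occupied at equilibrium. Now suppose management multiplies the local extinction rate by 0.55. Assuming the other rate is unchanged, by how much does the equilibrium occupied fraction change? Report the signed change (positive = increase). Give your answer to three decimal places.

Observed p* = 256/372 = 0.68817.
Balance c(1−p*) = e gives e = 1.351×(1 − 0.68817) = 0.42128.
New p* = 1 − e/c = 1 − 0.23170/1.35100 = 0.82850.
Δp* = 0.82850 − 0.68817 = +0.14033.

0.140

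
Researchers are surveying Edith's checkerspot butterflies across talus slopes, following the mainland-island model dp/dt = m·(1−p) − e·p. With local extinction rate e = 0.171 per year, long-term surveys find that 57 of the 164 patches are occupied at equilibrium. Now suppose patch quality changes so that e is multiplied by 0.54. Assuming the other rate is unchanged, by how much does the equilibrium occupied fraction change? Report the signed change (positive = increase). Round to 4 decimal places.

Observed p* = 57/164 = 0.34756.
Balance m(1−p*) = e·p* gives m = e·p*/(1−p*) = 0.171×0.34756/0.65244 = 0.09109.
New p* = m/(m+e) = 0.09109/(0.09109+0.09234) = 0.49659.
Δp* = 0.49659 − 0.34756 = +0.14903.

0.1490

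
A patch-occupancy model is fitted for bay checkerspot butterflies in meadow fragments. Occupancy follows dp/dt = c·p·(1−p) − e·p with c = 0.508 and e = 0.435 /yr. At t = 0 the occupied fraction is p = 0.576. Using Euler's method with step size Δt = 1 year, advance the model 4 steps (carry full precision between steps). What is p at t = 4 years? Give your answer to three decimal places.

0.302

Update rule: p ← p + [c·p·(1−p) − e·p]·Δt with Δt = 1.
step 1: Δp = -0.12649, p = 0.44951
step 2: Δp = -0.06983, p = 0.37968
step 3: Δp = -0.04551, p = 0.33416
step 4: Δp = -0.03233, p = 0.30183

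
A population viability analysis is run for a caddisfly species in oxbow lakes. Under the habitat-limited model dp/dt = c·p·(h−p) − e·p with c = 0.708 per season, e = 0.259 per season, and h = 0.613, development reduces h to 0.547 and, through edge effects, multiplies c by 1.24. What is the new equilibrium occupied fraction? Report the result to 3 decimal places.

0.252

Before: p* = h − e/c = 0.613 − 0.259/0.708 = 0.613 − 0.3658 = 0.2472.
After: c = 0.87792, e = 0.259, h = 0.547; p* = 0.547 − 0.259/0.87792 = 0.2520.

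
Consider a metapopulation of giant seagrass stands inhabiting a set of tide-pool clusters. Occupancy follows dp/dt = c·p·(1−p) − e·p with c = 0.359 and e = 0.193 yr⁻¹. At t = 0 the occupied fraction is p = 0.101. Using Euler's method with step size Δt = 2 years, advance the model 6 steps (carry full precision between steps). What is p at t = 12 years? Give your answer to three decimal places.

0.305

Update rule: p ← p + [c·p·(1−p) − e·p]·Δt with Δt = 2.
step 1: Δp = +0.02621, p = 0.12721
step 2: Δp = +0.03061, p = 0.15782
step 3: Δp = +0.03451, p = 0.19234
step 4: Δp = +0.03729, p = 0.22963
step 5: Δp = +0.03838, p = 0.26801
step 6: Δp = +0.03741, p = 0.30541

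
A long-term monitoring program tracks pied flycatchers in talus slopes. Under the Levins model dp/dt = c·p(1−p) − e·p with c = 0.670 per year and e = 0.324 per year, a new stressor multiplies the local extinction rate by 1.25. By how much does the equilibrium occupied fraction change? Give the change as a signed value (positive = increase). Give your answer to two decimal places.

Before: p* = 1 − 0.324/0.670 = 0.5164.
After the change, c = 0.67, e = 0.405, so p* = 1 − 0.405/0.67 = 0.3955.
Δp* = 0.3955 − 0.5164 = -0.1209.

-0.12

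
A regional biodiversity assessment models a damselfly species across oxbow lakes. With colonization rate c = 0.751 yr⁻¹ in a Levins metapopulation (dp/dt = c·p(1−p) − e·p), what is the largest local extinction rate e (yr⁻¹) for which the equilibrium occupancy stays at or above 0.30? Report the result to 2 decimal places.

0.53

1 − e/c ≥ 0.30 ⇒ e ≤ c(1 − 0.30) = 0.751 × 0.7000.
e_max = 0.5257.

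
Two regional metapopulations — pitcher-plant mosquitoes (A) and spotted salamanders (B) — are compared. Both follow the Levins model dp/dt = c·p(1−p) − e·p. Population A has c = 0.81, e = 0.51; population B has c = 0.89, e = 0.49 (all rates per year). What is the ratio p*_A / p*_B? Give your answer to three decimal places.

0.824

A: p*_A = 1 − 0.51/0.81 = 0.3704.
B: p*_B = 1 − 0.49/0.89 = 0.4494.
p*_A / p*_B = 0.3704/0.4494 = 0.8241.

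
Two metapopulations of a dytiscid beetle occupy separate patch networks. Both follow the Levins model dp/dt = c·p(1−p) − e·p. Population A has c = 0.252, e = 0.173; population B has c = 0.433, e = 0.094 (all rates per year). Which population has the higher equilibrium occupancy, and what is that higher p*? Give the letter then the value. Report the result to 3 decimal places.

A: p*_A = 1 − 0.173/0.252 = 0.3135.
B: p*_B = 1 − 0.094/0.433 = 0.7829.
B is higher at 0.7829.

B, 0.783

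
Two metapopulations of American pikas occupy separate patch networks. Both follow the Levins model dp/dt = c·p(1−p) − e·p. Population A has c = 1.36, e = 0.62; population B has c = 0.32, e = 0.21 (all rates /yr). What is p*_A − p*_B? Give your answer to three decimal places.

A: p*_A = 1 − 0.62/1.36 = 0.5441.
B: p*_B = 1 − 0.21/0.32 = 0.3438.
p*_A − p*_B = 0.5441 − 0.3438 = 0.2004.

0.200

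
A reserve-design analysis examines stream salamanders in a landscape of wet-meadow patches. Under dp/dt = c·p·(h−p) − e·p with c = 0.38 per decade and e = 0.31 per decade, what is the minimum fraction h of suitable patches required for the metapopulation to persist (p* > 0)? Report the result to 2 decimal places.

p* = h − e/c is positive only when h > e/c.
h_min = e/c = 0.31/0.38 = 0.8158.

0.82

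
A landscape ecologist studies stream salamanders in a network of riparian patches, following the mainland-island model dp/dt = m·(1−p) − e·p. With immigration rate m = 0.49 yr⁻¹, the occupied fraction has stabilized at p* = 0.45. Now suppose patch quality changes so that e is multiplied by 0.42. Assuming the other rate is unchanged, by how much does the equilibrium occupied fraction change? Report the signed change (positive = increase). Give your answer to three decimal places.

Balance m(1−p*) = e·p* gives e = m(1−p*)/p* = 0.49×0.55000/0.45000 = 0.59889.
New p* = m/(m+e) = 0.49000/(0.49000+0.25153) = 0.66080.
Δp* = 0.66080 − 0.45000 = +0.21080.

0.211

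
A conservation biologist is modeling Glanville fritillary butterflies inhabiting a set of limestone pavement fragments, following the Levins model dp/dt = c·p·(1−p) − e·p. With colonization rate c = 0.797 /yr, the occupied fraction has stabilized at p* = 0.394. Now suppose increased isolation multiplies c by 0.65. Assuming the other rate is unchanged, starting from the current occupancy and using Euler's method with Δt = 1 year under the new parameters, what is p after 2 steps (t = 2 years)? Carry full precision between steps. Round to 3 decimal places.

Balance c(1−p*) = e gives e = 0.797×(1 − 0.39400) = 0.48298.
Starting from p₀ = 0.39400; update p ← p + (dp/dt)·Δt with the new parameters.
p: 0.39400 → 0.32740  (Δp = -0.06660)
p: 0.32740 → 0.28335  (Δp = -0.04405)

0.283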